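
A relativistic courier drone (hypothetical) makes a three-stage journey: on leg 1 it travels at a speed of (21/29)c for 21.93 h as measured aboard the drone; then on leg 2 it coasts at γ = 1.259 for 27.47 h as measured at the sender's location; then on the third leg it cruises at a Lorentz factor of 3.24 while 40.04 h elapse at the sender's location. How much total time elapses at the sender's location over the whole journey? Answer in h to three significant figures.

Δt = 99.3 h

Leg 1: γ = 1/√(1 − (21/29)²) = 29/20 = 1.450; Δt_1 = 1.450 × 21.93 = 31.80 h.
Leg 2: 27.47 h is already measured at the sender's location.
Leg 3: 40.04 h is already measured at the sender's location.
Total: 31.80 + 27.47 + 40.04 h.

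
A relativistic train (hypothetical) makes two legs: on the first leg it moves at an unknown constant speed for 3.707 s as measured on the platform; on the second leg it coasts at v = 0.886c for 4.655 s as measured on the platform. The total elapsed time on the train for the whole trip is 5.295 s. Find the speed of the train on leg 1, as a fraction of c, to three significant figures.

Leg 1: speed unknown; τ_1 = 3.707/γ_1.
Leg 2: γ = 1/√(1 − 0.886²) = 1/√0.2150 = 2.157; τ_2 = 4.655/2.157 = 2.158 s.
Total proper time: τ_1 + 2.158 = 5.295, so τ_1 = 5.295 − 2.158 = 3.137 s.
γ_1 = 3.707/3.137 = 1.182; β = √(1 − 1/γ²) = √0.2841.

β = 0.533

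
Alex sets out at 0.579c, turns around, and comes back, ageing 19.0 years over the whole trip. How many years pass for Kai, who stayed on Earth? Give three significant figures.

Δt = 23.3 years

γ = 1/√(1 − 0.579²) = 1/√0.6648 = 1.227
Earth-frame duration is the dilated interval: Δt = γτ = 1.227 × 19.0 years.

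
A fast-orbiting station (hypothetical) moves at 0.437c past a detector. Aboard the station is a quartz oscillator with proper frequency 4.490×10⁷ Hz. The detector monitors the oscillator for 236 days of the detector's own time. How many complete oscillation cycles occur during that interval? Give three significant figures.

N = 8.23×10¹⁴

γ = 1/√(1 − 0.437²) = 1/√0.8090 = 1.112
During 236 days of lab time, the oscillator's proper time advances by τ = Δt/γ = 236/1.112 = 212.3 days = 1.834×10⁷ s.
N = f × τ = 4.490×10⁷ × 1.834×10⁷ = 8.235×10¹⁴.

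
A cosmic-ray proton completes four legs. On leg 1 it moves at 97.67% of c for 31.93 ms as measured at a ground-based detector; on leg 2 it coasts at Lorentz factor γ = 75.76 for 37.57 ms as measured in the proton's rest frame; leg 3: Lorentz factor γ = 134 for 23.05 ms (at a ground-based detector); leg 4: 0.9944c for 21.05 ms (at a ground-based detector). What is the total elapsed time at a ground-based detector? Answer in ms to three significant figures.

Leg 1: 31.93 ms is already measured at a ground-based detector.
Leg 2: γ = 75.76; Δt_2 = 75.76 × 37.57 = 2846 ms.
Leg 3: 23.05 ms is already measured at a ground-based detector.
Leg 4: 21.05 ms is already measured at a ground-based detector.
Total: 31.93 + 2846 + 23.05 + 21.05 ms.

Δt = 2920 ms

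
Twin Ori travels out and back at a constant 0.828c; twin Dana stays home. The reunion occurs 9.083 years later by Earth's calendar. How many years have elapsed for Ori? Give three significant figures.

γ = 1/√(1 − 0.828²) = 1/√0.3144 = 1.783
Ori's clock measures proper time along the trip: τ = Δt/γ = 9.083/1.783 years.

τ = 5.09 years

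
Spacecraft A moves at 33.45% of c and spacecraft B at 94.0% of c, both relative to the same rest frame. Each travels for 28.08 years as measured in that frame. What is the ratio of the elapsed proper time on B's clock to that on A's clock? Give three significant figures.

τ_B/τ_A = 0.362

A: β = 0.3345; γ = 1/√(1 − 0.3345²) = 1/√0.8881 = 1.061. B: β = 0.940; γ = 1/√(1 − 0.940²) = 1/√0.1164 = 2.931.
τ_A/τ_B = γ_B/γ_A = 2.931/1.061 = 2.762, so τ_B/τ_A = 0.3620.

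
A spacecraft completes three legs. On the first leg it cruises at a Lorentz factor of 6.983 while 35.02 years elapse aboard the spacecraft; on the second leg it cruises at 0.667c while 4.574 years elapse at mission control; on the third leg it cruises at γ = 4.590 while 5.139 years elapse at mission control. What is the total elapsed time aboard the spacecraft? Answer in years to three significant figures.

Leg 1: 35.02 years is already measured aboard the spacecraft.
Leg 2: γ = 1/√(1 − 0.667²) = 1/√0.5551 = 1.342; τ_2 = 4.574/1.342 = 3.408 years.
Leg 3: γ = 4.590; τ_3 = 5.139/4.590 = 1.120 years.
Total: 35.02 + 3.408 + 1.120 years.

τ = 39.5 years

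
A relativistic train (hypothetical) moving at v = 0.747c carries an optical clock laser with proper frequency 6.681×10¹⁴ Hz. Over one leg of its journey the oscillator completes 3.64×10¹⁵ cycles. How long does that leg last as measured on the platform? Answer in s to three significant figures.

Δt = 8.20 s

γ = 1/√(1 − 0.747²) = 1/√0.4420 = 1.504
Proper time for N cycles: τ = N/f = 3.64×10¹⁵/(6.681×10¹⁴) = 5.448×10⁰ s = 5.448 s.
Lab-frame duration Δt = γτ = 1.504 × 5.448 = 8.195 s.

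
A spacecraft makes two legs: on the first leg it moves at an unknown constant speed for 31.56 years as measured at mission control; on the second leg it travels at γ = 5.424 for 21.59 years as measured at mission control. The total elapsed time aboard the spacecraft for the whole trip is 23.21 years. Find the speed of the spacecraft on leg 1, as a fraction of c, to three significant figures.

Leg 1: speed unknown; τ_1 = 31.56/γ_1.
Leg 2: γ = 5.424; τ_2 = 21.59/5.424 = 3.980 years.
Total proper time: τ_1 + 3.980 = 23.21, so τ_1 = 23.21 − 3.980 = 19.23 years.
γ_1 = 31.56/19.23 = 1.641; β = √(1 − 1/γ²) = √0.6288.

β = 0.793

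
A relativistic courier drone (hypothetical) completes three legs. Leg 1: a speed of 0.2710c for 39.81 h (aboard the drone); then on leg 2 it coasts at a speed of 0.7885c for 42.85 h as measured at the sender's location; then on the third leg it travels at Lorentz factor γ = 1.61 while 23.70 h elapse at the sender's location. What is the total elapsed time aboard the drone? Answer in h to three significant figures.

τ = 80.9 h

Leg 1: 39.81 h is already measured aboard the drone.
Leg 2: γ = 1/√(1 − 0.7885²) = 1/√0.3783 = 1.626; τ_2 = 42.85/1.626 = 26.35 h.
Leg 3: γ = 1.61; τ_3 = 23.70/1.610 = 14.72 h.
Total: 39.81 + 26.35 + 14.72 h.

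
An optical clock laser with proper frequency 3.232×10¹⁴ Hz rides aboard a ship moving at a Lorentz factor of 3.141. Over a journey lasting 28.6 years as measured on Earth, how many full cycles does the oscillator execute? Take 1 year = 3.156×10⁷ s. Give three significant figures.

γ = 3.141
The oscillator's own cycle count is N = f × τ where τ is the proper time on the ship. τ = Δt/γ = 28.6/3.141 = 9.105 years = 2.874×10⁸ s.
N = 3.232×10¹⁴ × 2.874×10⁸ = 9.288×10²².

N = 9.29×10²²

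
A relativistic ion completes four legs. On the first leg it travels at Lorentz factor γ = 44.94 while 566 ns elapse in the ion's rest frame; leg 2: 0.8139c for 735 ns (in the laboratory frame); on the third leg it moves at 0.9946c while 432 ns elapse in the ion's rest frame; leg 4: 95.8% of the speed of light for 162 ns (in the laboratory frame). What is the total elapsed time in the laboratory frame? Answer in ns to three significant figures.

Δt = 3.05×10⁴ ns

Leg 1: γ = 44.94; Δt_1 = 44.94 × 566 = 2.544×10⁴ ns.
Leg 2: 735 ns is already measured in the laboratory frame.
Leg 3: γ = 1/√(1 − 0.9946²) = 1/√0.01077 = 9.636; Δt_3 = 9.636 × 432 = 4163 ns.
Leg 4: 162 ns is already measured in the laboratory frame.
Total: 2.544×10⁴ + 735.0 + 4163 + 162.0 ns.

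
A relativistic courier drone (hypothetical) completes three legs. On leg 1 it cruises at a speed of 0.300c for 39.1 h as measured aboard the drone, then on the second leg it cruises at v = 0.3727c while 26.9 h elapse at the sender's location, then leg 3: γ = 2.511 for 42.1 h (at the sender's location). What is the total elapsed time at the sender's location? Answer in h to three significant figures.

Δt = 110 h

Leg 1: γ = 1/√(1 − 0.300²) = 1/√0.9100 = 1.048; Δt_1 = 1.048 × 39.1 = 40.99 h.
Leg 2: 26.9 h is already measured at the sender's location.
Leg 3: 42.1 h is already measured at the sender's location.
Total: 40.99 + 26.90 + 42.10 h.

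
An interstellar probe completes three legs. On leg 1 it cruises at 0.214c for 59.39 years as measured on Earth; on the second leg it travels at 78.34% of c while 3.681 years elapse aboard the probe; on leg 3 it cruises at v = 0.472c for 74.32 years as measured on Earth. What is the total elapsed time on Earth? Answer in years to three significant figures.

Δt = 140 years

Leg 1: 59.39 years is already measured on Earth.
Leg 2: β = 0.7834; γ = 1/√(1 − 0.7834²) = 1/√0.3863 = 1.609; Δt_2 = 1.609 × 3.681 = 5.923 years.
Leg 3: 74.32 years is already measured on Earth.
Total: 59.39 + 5.923 + 74.32 years.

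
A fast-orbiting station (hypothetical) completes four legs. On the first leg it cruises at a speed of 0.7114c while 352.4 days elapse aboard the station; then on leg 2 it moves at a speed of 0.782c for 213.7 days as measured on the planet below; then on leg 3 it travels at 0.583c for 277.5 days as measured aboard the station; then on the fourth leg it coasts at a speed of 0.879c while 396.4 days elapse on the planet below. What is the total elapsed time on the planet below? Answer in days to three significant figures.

Leg 1: γ = 1/√(1 − 0.7114²) = 1/√0.4939 = 1.423; Δt_1 = 1.423 × 352.4 = 501.4 days.
Leg 2: 213.7 days is already measured on the planet below.
Leg 3: γ = 1/√(1 − 0.583²) = 1/√0.6601 = 1.231; Δt_3 = 1.231 × 277.5 = 341.6 days.
Leg 4: 396.4 days is already measured on the planet below.
Total: 501.4 + 213.7 + 341.6 + 396.4 days.

Δt = 1450 days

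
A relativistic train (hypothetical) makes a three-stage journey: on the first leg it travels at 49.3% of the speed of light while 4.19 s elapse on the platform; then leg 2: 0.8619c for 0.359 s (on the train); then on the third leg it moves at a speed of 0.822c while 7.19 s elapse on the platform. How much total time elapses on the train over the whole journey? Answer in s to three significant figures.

τ = 8.10 s

Leg 1: β = 0.493; γ = 1/√(1 − 0.493²) = 1/√0.7570 = 1.149; τ_1 = 4.19/1.149 = 3.645 s.
Leg 2: 0.359 s is already measured on the train.
Leg 3: γ = 1/√(1 − 0.822²) = 1/√0.3243 = 1.756; τ_3 = 7.19/1.756 = 4.095 s.
Total: 3.645 + 0.3590 + 4.095 s.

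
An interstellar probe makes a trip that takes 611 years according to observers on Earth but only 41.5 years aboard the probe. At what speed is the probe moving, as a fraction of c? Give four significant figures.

β = 0.9977

The proper time is measured aboard the probe (both events occur at the probe's location); Δt is measured on Earth. γ = Δt/τ = 611/41.5 = 14.72.
β = √(1 − 1/γ²) = √(1 − 0.004613) = √0.9954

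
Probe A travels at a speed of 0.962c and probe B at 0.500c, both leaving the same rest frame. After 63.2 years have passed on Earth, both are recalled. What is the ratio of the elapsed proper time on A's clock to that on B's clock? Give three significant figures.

τ_A/τ_B = 0.315

A: γ = 1/√(1 − 0.962²) = 1/√0.07456 = 3.662. B: γ = 1/√(1 − 0.500²) = 1/√0.7500 = 1.155.
τ_A/τ_B = γ_B/γ_A = 1.155/3.662 = 0.3153, so τ_A/τ_B = 0.3153.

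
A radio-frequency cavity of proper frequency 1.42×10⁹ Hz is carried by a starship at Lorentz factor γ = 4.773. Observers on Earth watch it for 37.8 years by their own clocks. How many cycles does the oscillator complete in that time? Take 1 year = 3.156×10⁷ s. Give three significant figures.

N = 3.55×10¹⁷

γ = 4.773
During 37.8 years of lab time, the oscillator's proper time advances by τ = Δt/γ = 37.8/4.773 = 7.920 years = 2.499×10⁸ s.
N = f × τ = 1.42×10⁹ × 2.499×10⁸ = 3.549×10¹⁷.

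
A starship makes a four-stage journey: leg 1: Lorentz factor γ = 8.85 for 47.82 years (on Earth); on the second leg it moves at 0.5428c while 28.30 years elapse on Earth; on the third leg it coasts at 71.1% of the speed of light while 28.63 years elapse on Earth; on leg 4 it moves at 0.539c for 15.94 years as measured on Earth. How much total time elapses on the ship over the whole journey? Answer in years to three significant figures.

τ = 62.7 years

Leg 1: γ = 8.85; τ_1 = 47.82/8.850 = 5.403 years.
Leg 2: γ = 1/√(1 − 0.5428²) = 1/√0.7054 = 1.191; τ_2 = 28.30/1.191 = 23.77 years.
Leg 3: β = 0.711; γ = 1/√(1 − 0.711²) = 1/√0.4945 = 1.422; τ_3 = 28.63/1.422 = 20.13 years.
Leg 4: γ = 1/√(1 − 0.539²) = 1/√0.7095 = 1.187; τ_4 = 15.94/1.187 = 13.43 years.
Total: 5.403 + 23.77 + 20.13 + 13.43 years.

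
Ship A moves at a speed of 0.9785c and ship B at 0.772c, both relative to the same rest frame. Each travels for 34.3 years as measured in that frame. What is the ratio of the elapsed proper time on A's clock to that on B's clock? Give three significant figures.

A: γ = 1/√(1 − 0.9785²) = 1/√0.04254 = 4.849. B: γ = 1/√(1 − 0.772²) = 1/√0.4040 = 1.573.
τ_A/τ_B = γ_B/γ_A = 1.573/4.849 = 0.3245, so τ_A/τ_B = 0.3245.

τ_A/τ_B = 0.324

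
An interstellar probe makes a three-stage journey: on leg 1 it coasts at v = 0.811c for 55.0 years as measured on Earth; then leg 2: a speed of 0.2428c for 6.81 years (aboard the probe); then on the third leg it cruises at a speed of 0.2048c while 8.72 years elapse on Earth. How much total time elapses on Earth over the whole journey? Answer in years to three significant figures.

Δt = 70.7 years

Leg 1: 55.0 years is already measured on Earth.
Leg 2: γ = 1/√(1 − 0.2428²) = 1/√0.9410 = 1.031; Δt_2 = 1.031 × 6.81 = 7.020 years.
Leg 3: 8.72 years is already measured on Earth.
Total: 55.00 + 7.020 + 8.720 years.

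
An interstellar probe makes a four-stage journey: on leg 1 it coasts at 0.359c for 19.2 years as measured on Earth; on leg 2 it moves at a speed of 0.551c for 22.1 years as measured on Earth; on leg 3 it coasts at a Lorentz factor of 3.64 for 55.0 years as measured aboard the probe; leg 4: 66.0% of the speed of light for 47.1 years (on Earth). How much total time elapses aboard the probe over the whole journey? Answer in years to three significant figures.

Leg 1: γ = 1/√(1 − 0.359²) = 1/√0.8711 = 1.071; τ_1 = 19.2/1.071 = 17.92 years.
Leg 2: γ = 1/√(1 − 0.551²) = 1/√0.6964 = 1.198; τ_2 = 22.1/1.198 = 18.44 years.
Leg 3: 55.0 years is already measured aboard the probe.
Leg 4: β = 0.660; γ = 1/√(1 − 0.660²) = 1/√0.5644 = 1.331; τ_4 = 47.1/1.331 = 35.38 years.
Total: 17.92 + 18.44 + 55.00 + 35.38 years.

τ = 127 years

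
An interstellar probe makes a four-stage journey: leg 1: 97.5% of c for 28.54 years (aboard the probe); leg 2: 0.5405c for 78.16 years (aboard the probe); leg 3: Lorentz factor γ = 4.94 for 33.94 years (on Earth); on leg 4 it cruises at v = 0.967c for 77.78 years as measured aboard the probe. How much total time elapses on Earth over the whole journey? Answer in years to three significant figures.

Leg 1: β = 0.975; γ = 1/√(1 − 0.975²) = 1/√0.04938 = 4.500; Δt_1 = 4.500 × 28.54 = 128.4 years.
Leg 2: γ = 1/√(1 − 0.5405²) = 1/√0.7079 = 1.189; Δt_2 = 1.189 × 78.16 = 92.90 years.
Leg 3: 33.94 years is already measured on Earth.
Leg 4: γ = 1/√(1 − 0.967²) = 1/√0.06491 = 3.925; Δt_4 = 3.925 × 77.78 = 305.3 years.
Total: 128.4 + 92.90 + 33.94 + 305.3 years.

Δt = 561 years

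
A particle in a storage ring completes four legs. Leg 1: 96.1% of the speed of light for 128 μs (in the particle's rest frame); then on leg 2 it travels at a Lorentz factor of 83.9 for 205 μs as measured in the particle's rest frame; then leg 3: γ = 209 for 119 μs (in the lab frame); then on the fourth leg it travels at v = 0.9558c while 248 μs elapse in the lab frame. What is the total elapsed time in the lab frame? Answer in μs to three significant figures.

Δt = 1.80×10⁴ μs

Leg 1: β = 0.961; γ = 1/√(1 − 0.961²) = 1/√0.07648 = 3.616; Δt_1 = 3.616 × 128 = 462.8 μs.
Leg 2: γ = 83.9; Δt_2 = 83.90 × 205 = 1.720×10⁴ μs.
Leg 3: 119 μs is already measured in the lab frame.
Leg 4: 248 μs is already measured in the lab frame.
Total: 462.8 + 1.720×10⁴ + 119.0 + 248.0 μs.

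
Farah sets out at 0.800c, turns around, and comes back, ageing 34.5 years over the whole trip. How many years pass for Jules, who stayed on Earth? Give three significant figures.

γ = 1/√(1 − 0.800²) = 5/3 ≈ 1.667
Earth-frame duration is the dilated interval: Δt = γτ = 1.667 × 34.5 years.

Δt = 57.5 years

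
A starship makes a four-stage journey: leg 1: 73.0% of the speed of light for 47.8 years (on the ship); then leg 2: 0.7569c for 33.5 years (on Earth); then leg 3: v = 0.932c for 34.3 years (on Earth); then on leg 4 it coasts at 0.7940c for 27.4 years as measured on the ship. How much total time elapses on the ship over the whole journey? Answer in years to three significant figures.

τ = 110 years

Leg 1: 47.8 years is already measured on the ship.
Leg 2: γ = 1/√(1 − 0.7569²) = 1/√0.4271 = 1.530; τ_2 = 33.5/1.530 = 21.89 years.
Leg 3: γ = 1/√(1 − 0.932²) = 1/√0.1314 = 2.759; τ_3 = 34.3/2.759 = 12.43 years.
Leg 4: 27.4 years is already measured on the ship.
Total: 47.80 + 21.89 + 12.43 + 27.40 years.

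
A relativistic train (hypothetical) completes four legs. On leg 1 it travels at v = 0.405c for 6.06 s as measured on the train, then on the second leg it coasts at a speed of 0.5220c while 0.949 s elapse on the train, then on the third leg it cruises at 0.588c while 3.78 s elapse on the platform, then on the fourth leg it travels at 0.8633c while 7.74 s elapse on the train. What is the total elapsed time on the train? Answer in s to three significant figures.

τ = 17.8 s

Leg 1: 6.06 s is already measured on the train.
Leg 2: 0.949 s is already measured on the train.
Leg 3: γ = 1/√(1 − 0.588²) = 1/√0.6543 = 1.236; τ_3 = 3.78/1.236 = 3.057 s.
Leg 4: 7.74 s is already measured on the train.
Total: 6.060 + 0.9490 + 3.057 + 7.740 s.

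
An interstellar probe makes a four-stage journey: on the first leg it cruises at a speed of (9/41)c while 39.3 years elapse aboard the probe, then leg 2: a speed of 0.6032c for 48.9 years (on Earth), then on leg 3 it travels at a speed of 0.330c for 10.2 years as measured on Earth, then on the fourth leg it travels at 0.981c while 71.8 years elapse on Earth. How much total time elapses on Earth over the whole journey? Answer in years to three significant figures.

Δt = 171 years

Leg 1: γ = 1/√(1 − (9/41)²) = 41/40 = 1.025; Δt_1 = 1.025 × 39.3 = 40.28 years.
Leg 2: 48.9 years is already measured on Earth.
Leg 3: 10.2 years is already measured on Earth.
Leg 4: 71.8 years is already measured on Earth.
Total: 40.28 + 48.90 + 10.20 + 71.80 years.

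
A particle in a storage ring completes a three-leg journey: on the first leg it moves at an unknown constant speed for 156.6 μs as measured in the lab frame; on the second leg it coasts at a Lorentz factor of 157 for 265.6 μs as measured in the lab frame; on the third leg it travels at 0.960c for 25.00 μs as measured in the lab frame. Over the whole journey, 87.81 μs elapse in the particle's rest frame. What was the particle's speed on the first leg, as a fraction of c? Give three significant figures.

Leg 1: speed unknown; τ_1 = 156.6/γ_1.
Leg 2: γ = 157; τ_2 = 265.6/157.0 = 1.692 μs.
Leg 3: γ = 1/√(1 − 0.960²) = 25/7 ≈ 3.571; τ_3 = 25.00/3.571 = 7.000 μs.
Total proper time: τ_1 + 1.692 + 7.000 = 87.81, so τ_1 = 87.81 − 8.692 = 79.12 μs.
γ_1 = 156.6/79.12 = 1.979; β = √(1 − 1/γ²) = √0.7447.

β = 0.863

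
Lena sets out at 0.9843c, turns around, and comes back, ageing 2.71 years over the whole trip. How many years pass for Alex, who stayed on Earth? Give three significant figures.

Δt = 15.4 years

γ = 1/√(1 − 0.9843²) = 1/√0.03115 = 5.666
Earth-frame duration is the dilated interval: Δt = γτ = 5.666 × 2.71 years.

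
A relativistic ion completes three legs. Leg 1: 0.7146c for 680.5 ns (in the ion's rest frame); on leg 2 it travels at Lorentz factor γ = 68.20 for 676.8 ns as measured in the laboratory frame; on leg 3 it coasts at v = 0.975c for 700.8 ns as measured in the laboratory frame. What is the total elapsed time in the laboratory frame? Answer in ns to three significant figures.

Leg 1: γ = 1/√(1 − 0.7146²) = 1/√0.4893 = 1.430; Δt_1 = 1.430 × 680.5 = 972.8 ns.
Leg 2: 676.8 ns is already measured in the laboratory frame.
Leg 3: 700.8 ns is already measured in the laboratory frame.
Total: 972.8 + 676.8 + 700.8 ns.

Δt = 2350 ns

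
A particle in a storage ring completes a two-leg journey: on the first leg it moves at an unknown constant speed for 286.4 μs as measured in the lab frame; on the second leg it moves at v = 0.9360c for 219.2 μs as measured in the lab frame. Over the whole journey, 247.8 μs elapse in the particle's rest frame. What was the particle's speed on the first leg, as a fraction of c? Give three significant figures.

β = 0.803

Leg 1: speed unknown; τ_1 = 286.4/γ_1.
Leg 2: γ = 1/√(1 − 0.9360²) = 1/√0.1239 = 2.841; τ_2 = 219.2/2.841 = 77.16 μs.
Total proper time: τ_1 + 77.16 = 247.8, so τ_1 = 247.8 − 77.16 = 170.6 μs.
γ_1 = 286.4/170.6 = 1.678; β = √(1 − 1/γ²) = √0.6450.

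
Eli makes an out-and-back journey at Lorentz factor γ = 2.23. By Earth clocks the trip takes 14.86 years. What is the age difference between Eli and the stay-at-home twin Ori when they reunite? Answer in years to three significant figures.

Δt − τ = 8.20 years

γ = 2.23
Eli's elapsed proper time: τ = 14.86/2.230 = 6.664 years.
Age gap = Δt − τ = 14.86 − 6.664 years.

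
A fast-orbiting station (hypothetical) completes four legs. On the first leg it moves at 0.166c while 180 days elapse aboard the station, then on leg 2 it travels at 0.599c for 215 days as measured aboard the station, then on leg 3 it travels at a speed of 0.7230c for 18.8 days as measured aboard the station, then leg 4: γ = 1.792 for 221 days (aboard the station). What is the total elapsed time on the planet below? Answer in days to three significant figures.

Leg 1: γ = 1/√(1 − 0.166²) = 1/√0.9724 = 1.014; Δt_1 = 1.014 × 180 = 182.5 days.
Leg 2: γ = 1/√(1 − 0.599²) = 1/√0.6412 = 1.249; Δt_2 = 1.249 × 215 = 268.5 days.
Leg 3: γ = 1/√(1 − 0.7230²) = 1/√0.4773 = 1.447; Δt_3 = 1.447 × 18.8 = 27.21 days.
Leg 4: γ = 1.792; Δt_4 = 1.792 × 221 = 396.0 days.
Total: 182.5 + 268.5 + 27.21 + 396.0 days.

Δt = 874 days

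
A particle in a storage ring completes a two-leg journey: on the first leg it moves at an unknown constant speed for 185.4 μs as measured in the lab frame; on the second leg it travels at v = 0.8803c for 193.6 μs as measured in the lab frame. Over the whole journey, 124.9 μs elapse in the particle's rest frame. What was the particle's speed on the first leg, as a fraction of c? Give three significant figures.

Leg 1: speed unknown; τ_1 = 185.4/γ_1.
Leg 2: γ = 1/√(1 − 0.8803²) = 1/√0.2251 = 2.108; τ_2 = 193.6/2.108 = 91.85 μs.
Total proper time: τ_1 + 91.85 = 124.9, so τ_1 = 124.9 − 91.85 = 33.05 μs.
γ_1 = 185.4/33.05 = 5.609; β = √(1 − 1/γ²) = √0.9682.

β = 0.984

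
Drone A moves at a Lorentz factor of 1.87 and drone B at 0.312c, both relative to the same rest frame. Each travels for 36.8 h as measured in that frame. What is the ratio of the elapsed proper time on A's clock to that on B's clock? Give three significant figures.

τ_A/τ_B = 0.563

A: γ = 1.87. B: γ = 1/√(1 − 0.312²) = 1/√0.9027 = 1.053.
τ_A/τ_B = γ_B/γ_A = 1.053/1.870 = 0.5629, so τ_A/τ_B = 0.5629.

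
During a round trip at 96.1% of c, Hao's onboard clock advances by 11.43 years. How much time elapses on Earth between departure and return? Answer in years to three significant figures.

Δt = 41.3 years

β = 0.961; γ = 1/√(1 − 0.961²) = 1/√0.07648 = 3.616
Earth-frame duration is the dilated interval: Δt = γτ = 3.616 × 11.43 years.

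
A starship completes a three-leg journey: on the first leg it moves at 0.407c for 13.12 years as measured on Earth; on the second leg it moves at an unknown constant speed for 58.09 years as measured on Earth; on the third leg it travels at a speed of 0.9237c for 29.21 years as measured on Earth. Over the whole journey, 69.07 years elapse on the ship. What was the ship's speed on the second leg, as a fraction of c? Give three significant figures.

Leg 1: γ = 1/√(1 − 0.407²) = 1/√0.8344 = 1.095; τ_1 = 13.12/1.095 = 11.98 years.
Leg 2: speed unknown; τ_2 = 58.09/γ_2.
Leg 3: γ = 1/√(1 − 0.9237²) = 1/√0.1468 = 2.610; τ_3 = 29.21/2.610 = 11.19 years.
Total proper time: 11.98 + τ_2 + 11.19 = 69.07, so τ_2 = 69.07 − 23.18 = 45.89 years.
γ_2 = 58.09/45.89 = 1.266; β = √(1 − 1/γ²) = √0.3758.

β = 0.613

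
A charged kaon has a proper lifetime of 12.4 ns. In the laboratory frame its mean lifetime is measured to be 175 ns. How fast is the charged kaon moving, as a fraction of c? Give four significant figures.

γ = Δt/τ₀ = 175/12.4 = 14.11
β = √(1 − 1/γ²) = √(1 − 0.005021) = √0.9950

v = 0.9975c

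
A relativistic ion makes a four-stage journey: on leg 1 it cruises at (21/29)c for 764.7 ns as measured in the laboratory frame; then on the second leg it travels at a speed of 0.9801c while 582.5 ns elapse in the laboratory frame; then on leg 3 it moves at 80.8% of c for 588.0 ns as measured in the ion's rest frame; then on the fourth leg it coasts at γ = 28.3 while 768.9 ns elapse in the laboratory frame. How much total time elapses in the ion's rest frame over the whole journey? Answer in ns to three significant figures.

Leg 1: γ = 1/√(1 − (21/29)²) = 29/20 = 1.450; τ_1 = 764.7/1.450 = 527.4 ns.
Leg 2: γ = 1/√(1 − 0.9801²) = 1/√0.03940 = 5.038; τ_2 = 582.5/5.038 = 115.6 ns.
Leg 3: 588.0 ns is already measured in the ion's rest frame.
Leg 4: γ = 28.3; τ_4 = 768.9/28.30 = 27.17 ns.
Total: 527.4 + 115.6 + 588.0 + 27.17 ns.

τ = 1260 ns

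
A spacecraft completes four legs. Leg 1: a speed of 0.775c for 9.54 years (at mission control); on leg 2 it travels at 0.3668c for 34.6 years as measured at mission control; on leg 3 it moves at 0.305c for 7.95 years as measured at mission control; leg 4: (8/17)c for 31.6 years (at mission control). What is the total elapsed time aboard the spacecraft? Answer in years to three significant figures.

Leg 1: γ = 1/√(1 − 0.775²) = 1/√0.3994 = 1.582; τ_1 = 9.54/1.582 = 6.029 years.
Leg 2: γ = 1/√(1 − 0.3668²) = 1/√0.8655 = 1.075; τ_2 = 34.6/1.075 = 32.19 years.
Leg 3: γ = 1/√(1 − 0.305²) = 1/√0.9070 = 1.050; τ_3 = 7.95/1.050 = 7.571 years.
Leg 4: γ = 1/√(1 − (8/17)²) = 17/15 ≈ 1.133; τ_4 = 31.6/1.133 = 27.88 years.
Total: 6.029 + 32.19 + 7.571 + 27.88 years.

τ = 73.7 years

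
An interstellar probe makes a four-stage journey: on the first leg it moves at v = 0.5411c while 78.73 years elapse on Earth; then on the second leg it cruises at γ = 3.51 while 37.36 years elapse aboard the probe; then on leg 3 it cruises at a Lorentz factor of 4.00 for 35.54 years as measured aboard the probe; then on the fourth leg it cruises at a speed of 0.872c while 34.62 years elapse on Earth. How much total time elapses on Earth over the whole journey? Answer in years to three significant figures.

Δt = 387 years

Leg 1: 78.73 years is already measured on Earth.
Leg 2: γ = 3.51; Δt_2 = 3.510 × 37.36 = 131.1 years.
Leg 3: γ = 4.00; Δt_3 = 4.000 × 35.54 = 142.2 years.
Leg 4: 34.62 years is already measured on Earth.
Total: 78.73 + 131.1 + 142.2 + 34.62 years.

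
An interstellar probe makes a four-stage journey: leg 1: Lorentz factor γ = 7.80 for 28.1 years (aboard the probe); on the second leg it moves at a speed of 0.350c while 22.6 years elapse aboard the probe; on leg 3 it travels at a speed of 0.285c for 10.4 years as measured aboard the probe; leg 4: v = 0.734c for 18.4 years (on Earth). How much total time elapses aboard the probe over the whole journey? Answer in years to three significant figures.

Leg 1: 28.1 years is already measured aboard the probe.
Leg 2: 22.6 years is already measured aboard the probe.
Leg 3: 10.4 years is already measured aboard the probe.
Leg 4: γ = 1/√(1 − 0.734²) = 1/√0.4612 = 1.472; τ_4 = 18.4/1.472 = 12.50 years.
Total: 28.10 + 22.60 + 10.40 + 12.50 years.

τ = 73.6 years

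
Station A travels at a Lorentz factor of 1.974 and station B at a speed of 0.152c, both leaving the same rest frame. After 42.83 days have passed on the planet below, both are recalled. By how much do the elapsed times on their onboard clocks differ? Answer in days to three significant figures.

A: γ = 1.974; τ_A = 42.83/1.974 = 21.70 days.
B: γ = 1/√(1 − 0.152²) = 1/√0.9769 = 1.012; τ_B = 42.83/1.012 = 42.33 days.

|τ_A − τ_B| = 20.6 days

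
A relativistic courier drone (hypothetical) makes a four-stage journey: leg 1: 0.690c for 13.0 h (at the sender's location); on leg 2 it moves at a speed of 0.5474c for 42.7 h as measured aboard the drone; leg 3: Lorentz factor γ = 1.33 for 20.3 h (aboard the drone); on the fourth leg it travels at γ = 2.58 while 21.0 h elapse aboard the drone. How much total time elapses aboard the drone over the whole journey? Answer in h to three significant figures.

Leg 1: γ = 1/√(1 − 0.690²) = 1/√0.5239 = 1.382; τ_1 = 13.0/1.382 = 9.410 h.
Leg 2: 42.7 h is already measured aboard the drone.
Leg 3: 20.3 h is already measured aboard the drone.
Leg 4: 21.0 h is already measured aboard the drone.
Total: 9.410 + 42.70 + 20.30 + 21.00 h.

τ = 93.4 h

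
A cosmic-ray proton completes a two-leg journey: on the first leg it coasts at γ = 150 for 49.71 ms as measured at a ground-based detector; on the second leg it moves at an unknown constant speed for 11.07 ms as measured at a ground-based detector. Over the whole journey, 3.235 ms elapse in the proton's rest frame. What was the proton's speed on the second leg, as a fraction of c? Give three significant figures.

Leg 1: γ = 150; τ_1 = 49.71/150.0 = 0.3314 ms.
Leg 2: speed unknown; τ_2 = 11.07/γ_2.
Total proper time: 0.3314 + τ_2 = 3.235, so τ_2 = 3.235 − 0.3314 = 2.904 ms.
γ_2 = 11.07/2.904 = 3.813; β = √(1 − 1/γ²) = √0.9312.

β = 0.965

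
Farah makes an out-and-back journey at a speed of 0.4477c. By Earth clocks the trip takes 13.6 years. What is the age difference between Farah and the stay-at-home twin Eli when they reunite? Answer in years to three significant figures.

γ = 1/√(1 − 0.4477²) = 1/√0.7996 = 1.118
Farah's elapsed proper time: τ = 13.6/1.118 = 12.16 years.
Age gap = Δt − τ = 13.6 − 12.16 years.

Δt − τ = 1.44 years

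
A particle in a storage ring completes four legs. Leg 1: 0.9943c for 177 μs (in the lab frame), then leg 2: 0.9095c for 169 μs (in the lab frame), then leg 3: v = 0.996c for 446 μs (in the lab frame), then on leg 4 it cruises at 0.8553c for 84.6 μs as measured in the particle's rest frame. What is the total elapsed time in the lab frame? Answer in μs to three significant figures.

Leg 1: 177 μs is already measured in the lab frame.
Leg 2: 169 μs is already measured in the lab frame.
Leg 3: 446 μs is already measured in the lab frame.
Leg 4: γ = 1/√(1 − 0.8553²) = 1/√0.2685 = 1.930; Δt_4 = 1.930 × 84.6 = 163.3 μs.
Total: 177.0 + 169.0 + 446.0 + 163.3 μs.

Δt = 955 μs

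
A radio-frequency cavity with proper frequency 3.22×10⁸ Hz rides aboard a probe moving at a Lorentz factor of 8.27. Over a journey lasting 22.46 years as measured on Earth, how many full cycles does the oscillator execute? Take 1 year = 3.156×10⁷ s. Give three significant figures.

N = 2.76×10¹⁶

γ = 8.27
The oscillator's own cycle count is N = f × τ where τ is the proper time aboard the probe. τ = Δt/γ = 22.46/8.270 = 2.716 years = 8.571×10⁷ s.
N = 3.22×10⁸ × 8.571×10⁷ = 2.760×10¹⁶.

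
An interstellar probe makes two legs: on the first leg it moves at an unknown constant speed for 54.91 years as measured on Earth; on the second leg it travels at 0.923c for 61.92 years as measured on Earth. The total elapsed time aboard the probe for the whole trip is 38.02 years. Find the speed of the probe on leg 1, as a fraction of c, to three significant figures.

Leg 1: speed unknown; τ_1 = 54.91/γ_1.
Leg 2: γ = 1/√(1 − 0.923²) = 1/√0.1481 = 2.599; τ_2 = 61.92/2.599 = 23.83 years.
Total proper time: τ_1 + 23.83 = 38.02, so τ_1 = 38.02 − 23.83 = 14.19 years.
γ_1 = 54.91/14.19 = 3.869; β = √(1 − 1/γ²) = √0.9332.

β = 0.966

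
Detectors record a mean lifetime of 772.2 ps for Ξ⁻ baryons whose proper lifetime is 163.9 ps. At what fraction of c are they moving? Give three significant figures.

v = 0.977c

γ = Δt/τ₀ = 772.2/163.9 = 4.711
β = √(1 − 1/γ²) = √(1 − 0.04505) = √0.9549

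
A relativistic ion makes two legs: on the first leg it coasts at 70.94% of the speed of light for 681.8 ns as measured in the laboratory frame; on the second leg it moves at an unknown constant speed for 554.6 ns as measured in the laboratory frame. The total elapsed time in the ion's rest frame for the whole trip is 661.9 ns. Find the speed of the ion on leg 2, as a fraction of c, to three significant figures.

β = 0.945

Leg 1: β = 0.7094; γ = 1/√(1 − 0.7094²) = 1/√0.4968 = 1.419; τ_1 = 681.8/1.419 = 480.5 ns.
Leg 2: speed unknown; τ_2 = 554.6/γ_2.
Total proper time: 480.5 + τ_2 = 661.9, so τ_2 = 661.9 − 480.5 = 181.4 ns.
γ_2 = 554.6/181.4 = 3.058; β = √(1 − 1/γ²) = √0.8931.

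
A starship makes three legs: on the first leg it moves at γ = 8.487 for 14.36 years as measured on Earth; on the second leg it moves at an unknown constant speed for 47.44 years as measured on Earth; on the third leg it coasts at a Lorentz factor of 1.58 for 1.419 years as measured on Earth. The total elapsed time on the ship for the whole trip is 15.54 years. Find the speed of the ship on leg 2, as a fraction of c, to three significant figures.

β = 0.962

Leg 1: γ = 8.487; τ_1 = 14.36/8.487 = 1.692 years.
Leg 2: speed unknown; τ_2 = 47.44/γ_2.
Leg 3: γ = 1.58; τ_3 = 1.419/1.580 = 0.8981 years.
Total proper time: 1.692 + τ_2 + 0.8981 = 15.54, so τ_2 = 15.54 − 2.590 = 12.95 years.
γ_2 = 47.44/12.95 = 3.663; β = √(1 − 1/γ²) = √0.9255.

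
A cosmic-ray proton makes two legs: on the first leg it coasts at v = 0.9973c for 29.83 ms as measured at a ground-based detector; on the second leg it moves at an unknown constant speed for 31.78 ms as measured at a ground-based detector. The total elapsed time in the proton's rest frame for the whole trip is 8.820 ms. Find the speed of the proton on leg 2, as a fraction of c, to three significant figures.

β = 0.978

Leg 1: γ = 1/√(1 − 0.9973²) = 1/√0.005393 = 13.62; τ_1 = 29.83/13.62 = 2.191 ms.
Leg 2: speed unknown; τ_2 = 31.78/γ_2.
Total proper time: 2.191 + τ_2 = 8.820, so τ_2 = 8.820 − 2.191 = 6.629 ms.
γ_2 = 31.78/6.629 = 4.794; β = √(1 − 1/γ²) = √0.9565.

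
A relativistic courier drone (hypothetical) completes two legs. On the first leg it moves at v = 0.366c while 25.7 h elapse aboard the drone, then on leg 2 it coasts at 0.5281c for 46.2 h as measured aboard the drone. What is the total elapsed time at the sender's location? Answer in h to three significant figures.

Leg 1: γ = 1/√(1 − 0.366²) = 1/√0.8660 = 1.075; Δt_1 = 1.075 × 25.7 = 27.62 h.
Leg 2: γ = 1/√(1 − 0.5281²) = 1/√0.7211 = 1.178; Δt_2 = 1.178 × 46.2 = 54.41 h.
Total: 27.62 + 54.41 h.

Δt = 82.0 h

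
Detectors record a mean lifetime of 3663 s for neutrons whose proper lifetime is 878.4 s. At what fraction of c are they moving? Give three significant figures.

γ = Δt/τ₀ = 3663/878.4 = 4.170
β = √(1 − 1/γ²) = √(1 − 0.05751) = √0.9425

β = 0.971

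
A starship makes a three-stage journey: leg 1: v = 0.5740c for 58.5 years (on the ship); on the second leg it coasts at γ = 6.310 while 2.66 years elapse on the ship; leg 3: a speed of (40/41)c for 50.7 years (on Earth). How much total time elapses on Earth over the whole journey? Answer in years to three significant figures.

Δt = 139 years

Leg 1: γ = 1/√(1 − 0.5740²) = 1/√0.6705 = 1.221; Δt_1 = 1.221 × 58.5 = 71.44 years.
Leg 2: γ = 6.310; Δt_2 = 6.310 × 2.66 = 16.78 years.
Leg 3: 50.7 years is already measured on Earth.
Total: 71.44 + 16.78 + 50.70 years.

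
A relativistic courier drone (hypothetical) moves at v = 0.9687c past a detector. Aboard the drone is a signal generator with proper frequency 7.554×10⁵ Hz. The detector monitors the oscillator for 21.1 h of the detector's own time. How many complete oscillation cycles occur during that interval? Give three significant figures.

γ = 1/√(1 − 0.9687²) = 1/√0.06162 = 4.028
During 21.1 h of lab time, the oscillator's proper time advances by τ = Δt/γ = 21.1/4.028 = 5.238 h = 1.886×10⁴ s.
N = f × τ = 7.554×10⁵ × 1.886×10⁴ = 1.424×10¹⁰.

N = 1.42×10¹⁰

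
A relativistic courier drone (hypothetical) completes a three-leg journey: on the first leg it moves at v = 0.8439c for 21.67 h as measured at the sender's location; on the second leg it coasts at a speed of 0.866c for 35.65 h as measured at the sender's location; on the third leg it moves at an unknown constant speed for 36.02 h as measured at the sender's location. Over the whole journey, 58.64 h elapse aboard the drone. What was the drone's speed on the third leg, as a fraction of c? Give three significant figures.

Leg 1: γ = 1/√(1 − 0.8439²) = 1/√0.2878 = 1.864; τ_1 = 21.67/1.864 = 11.63 h.
Leg 2: γ = 1/√(1 − 0.866²) = 1/√0.2500 = 2.000; τ_2 = 35.65/2.000 = 17.83 h.
Leg 3: speed unknown; τ_3 = 36.02/γ_3.
Total proper time: 11.63 + 17.83 + τ_3 = 58.64, so τ_3 = 58.64 − 29.45 = 29.19 h.
γ_3 = 36.02/29.19 = 1.234; β = √(1 − 1/γ²) = √0.3434.

β = 0.586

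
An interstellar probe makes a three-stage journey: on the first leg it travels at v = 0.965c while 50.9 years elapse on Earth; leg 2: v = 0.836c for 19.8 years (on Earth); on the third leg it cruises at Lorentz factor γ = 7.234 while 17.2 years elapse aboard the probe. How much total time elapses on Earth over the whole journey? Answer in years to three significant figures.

Leg 1: 50.9 years is already measured on Earth.
Leg 2: 19.8 years is already measured on Earth.
Leg 3: γ = 7.234; Δt_3 = 7.234 × 17.2 = 124.4 years.
Total: 50.90 + 19.80 + 124.4 years.

Δt = 195 years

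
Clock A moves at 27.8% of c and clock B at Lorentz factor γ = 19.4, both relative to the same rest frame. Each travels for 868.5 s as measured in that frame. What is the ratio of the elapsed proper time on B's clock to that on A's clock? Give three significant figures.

τ_B/τ_A = 0.0537

A: β = 0.278; γ = 1/√(1 − 0.278²) = 1/√0.9227 = 1.041. B: γ = 19.4.
τ_A/τ_B = γ_B/γ_A = 19.40/1.041 = 18.64, so τ_B/τ_A = 0.05366.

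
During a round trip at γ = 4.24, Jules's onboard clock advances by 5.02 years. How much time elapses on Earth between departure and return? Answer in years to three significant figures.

Δt = 21.3 years

γ = 4.24
Earth-frame duration is the dilated interval: Δt = γτ = 4.240 × 5.02 years.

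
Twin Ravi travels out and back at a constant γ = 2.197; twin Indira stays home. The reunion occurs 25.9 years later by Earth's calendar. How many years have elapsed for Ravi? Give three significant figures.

τ = 11.8 years

γ = 2.197
Ravi's clock measures proper time along the trip: τ = Δt/γ = 25.9/2.197 years.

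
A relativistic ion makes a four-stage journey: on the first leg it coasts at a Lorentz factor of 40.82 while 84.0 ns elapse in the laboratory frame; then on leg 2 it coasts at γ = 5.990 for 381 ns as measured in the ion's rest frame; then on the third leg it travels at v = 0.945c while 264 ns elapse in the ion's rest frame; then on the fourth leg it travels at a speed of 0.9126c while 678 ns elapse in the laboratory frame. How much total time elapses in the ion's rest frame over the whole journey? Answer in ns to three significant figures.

Leg 1: γ = 40.82; τ_1 = 84.0/40.82 = 2.058 ns.
Leg 2: 381 ns is already measured in the ion's rest frame.
Leg 3: 264 ns is already measured in the ion's rest frame.
Leg 4: γ = 1/√(1 − 0.9126²) = 1/√0.1672 = 2.446; τ_4 = 678/2.446 = 277.2 ns.
Total: 2.058 + 381.0 + 264.0 + 277.2 ns.

τ = 924 ns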